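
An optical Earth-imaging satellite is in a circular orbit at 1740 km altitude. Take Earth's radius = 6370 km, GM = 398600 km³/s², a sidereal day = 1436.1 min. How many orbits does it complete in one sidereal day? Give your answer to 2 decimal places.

Semi-major axis a = 6370 + 1740 = 8110 km. Period T = 2π√(a³/μ) = 2π√(8110³/398600) = 7268.5 s = 121.14 min.
Orbits per sidereal day = 86166 / 7268.5 = 11.855.

11.85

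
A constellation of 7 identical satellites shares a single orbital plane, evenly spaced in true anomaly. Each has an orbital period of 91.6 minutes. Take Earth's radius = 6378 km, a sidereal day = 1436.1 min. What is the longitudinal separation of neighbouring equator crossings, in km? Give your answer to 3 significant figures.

T = 91.6 min = 5496.0 s.
Single-satellite node shift = (5496.0/86166) × 360° = 22.96°.
With 7 satellites evenly phased, successive equator crossings are 22.96/7 = 3.280° apart.
That is 3.280 × 111.3 = 365 km at the equator.

365 km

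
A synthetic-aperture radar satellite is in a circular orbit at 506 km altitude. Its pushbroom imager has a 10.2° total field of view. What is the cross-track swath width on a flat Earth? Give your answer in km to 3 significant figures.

Half-angle = 10.2°/2 = 5.1°.
Swath width ≈ 2h·tan(θ/2) = 2 × 506 × tan(5.1°) = 90.3 km.

90.3 km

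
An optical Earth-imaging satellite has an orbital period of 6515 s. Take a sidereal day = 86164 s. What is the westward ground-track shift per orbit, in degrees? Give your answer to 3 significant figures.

27.2°

During one orbit Earth rotates (6515.0 / 86164) × 360° = 27.22°.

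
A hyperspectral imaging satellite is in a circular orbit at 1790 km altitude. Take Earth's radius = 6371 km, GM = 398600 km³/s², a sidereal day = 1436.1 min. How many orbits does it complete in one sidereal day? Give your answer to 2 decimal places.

11.74

Semi-major axis a = 6371 + 1790 = 8161 km. Period T = 2π√(a³/μ) = 2π√(8161³/398600) = 7337.1 s = 122.29 min.
Orbits per sidereal day = 86166 / 7337.1 = 11.744.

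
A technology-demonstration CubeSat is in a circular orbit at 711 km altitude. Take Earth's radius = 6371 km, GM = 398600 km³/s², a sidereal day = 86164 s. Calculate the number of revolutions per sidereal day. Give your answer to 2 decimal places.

14.53

Semi-major axis a = 6371 + 711 = 7082 km. Period T = 2π√(a³/μ) = 2π√(7082³/398600) = 5931.2 s = 98.85 min.
Orbits per sidereal day = 86164 / 5931.2 = 14.527.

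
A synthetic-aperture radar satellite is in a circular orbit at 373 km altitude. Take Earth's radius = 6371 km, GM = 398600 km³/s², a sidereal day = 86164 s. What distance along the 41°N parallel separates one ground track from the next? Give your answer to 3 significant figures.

1930 km

Semi-major axis a = 6371 + 373 = 6744 km. Period T = 2π√(a³/μ) = 2π√(6744³/398600) = 5511.7 s = 91.86 min.
Node shift per orbit = (5511.7/86164) × 360° = 23.03°.
Equatorial spacing = 23.03 × 111.2 km/° = 2561 km.
At 41° latitude, spacing = 2561 × cos(41°) = 1933 km.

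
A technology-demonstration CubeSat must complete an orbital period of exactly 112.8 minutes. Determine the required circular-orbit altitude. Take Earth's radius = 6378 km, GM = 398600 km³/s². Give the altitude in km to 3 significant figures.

T = 112.8 min = 6768.0 s.
From T = 2π√(a³/μ): a = (μ T²/4π²)^(1/3) = (398600 × 6768.0² / 4π²)^(1/3) = 7733 km.
Altitude h = a − R = 7733 − 6378 = 1355 km.

1360 km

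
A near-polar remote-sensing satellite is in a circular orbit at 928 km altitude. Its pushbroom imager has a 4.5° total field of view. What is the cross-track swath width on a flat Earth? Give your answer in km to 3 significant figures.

Half-angle = 4.5°/2 = 2.25°.
Swath width ≈ 2h·tan(θ/2) = 2 × 928 × tan(2.25°) = 72.9 km.

72.9 km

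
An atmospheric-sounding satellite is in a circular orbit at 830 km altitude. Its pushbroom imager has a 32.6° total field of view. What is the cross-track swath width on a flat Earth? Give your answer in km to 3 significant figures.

485 km

Half-angle = 32.6°/2 = 16.3°.
Swath width ≈ 2h·tan(θ/2) = 2 × 830 × tan(16.3°) = 485.4 km.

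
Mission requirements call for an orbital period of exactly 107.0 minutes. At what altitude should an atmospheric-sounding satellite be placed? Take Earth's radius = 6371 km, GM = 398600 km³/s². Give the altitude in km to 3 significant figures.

T = 107.0 min = 6420.0 s.
From T = 2π√(a³/μ): a = (μ T²/4π²)^(1/3) = (398600 × 6420.0² / 4π²)^(1/3) = 7466 km.
Altitude h = a − R = 7466 − 6371 = 1095 km.

1090 km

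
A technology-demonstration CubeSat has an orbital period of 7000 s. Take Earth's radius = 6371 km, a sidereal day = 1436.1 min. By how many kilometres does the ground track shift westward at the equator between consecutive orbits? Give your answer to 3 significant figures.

During one orbit Earth rotates (7000.0 / 86166) × 360° = 29.25°.
At the equator that is 29.25° × (2π·6371/360) km/° = 29.25 × 111.2 = 3252 km.

3250 km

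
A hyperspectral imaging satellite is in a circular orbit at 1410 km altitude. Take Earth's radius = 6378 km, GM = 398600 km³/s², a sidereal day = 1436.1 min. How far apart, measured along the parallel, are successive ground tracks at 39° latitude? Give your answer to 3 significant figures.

Semi-major axis a = 6378 + 1410 = 7788 km. Period T = 2π√(a³/μ) = 2π√(7788³/398600) = 6839.9 s = 114.00 min.
Node shift per orbit = (6839.9/86166) × 360° = 28.58°.
Equatorial spacing = 28.58 × 111.3 km/° = 3181 km.
At 39° latitude, spacing = 3181 × cos(39°) = 2472 km.

2470 km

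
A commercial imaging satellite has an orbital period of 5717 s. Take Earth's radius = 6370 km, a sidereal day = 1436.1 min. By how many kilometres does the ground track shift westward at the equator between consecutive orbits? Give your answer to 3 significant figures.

2660 km

During one orbit Earth rotates (5717.0 / 86166) × 360° = 23.89°.
At the equator that is 23.89° × (2π·6370/360) km/° = 23.89 × 111.2 = 2656 km.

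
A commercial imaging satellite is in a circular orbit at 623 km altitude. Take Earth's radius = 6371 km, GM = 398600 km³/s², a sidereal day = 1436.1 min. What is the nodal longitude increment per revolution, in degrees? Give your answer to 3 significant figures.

Semi-major axis a = 6371 + 623 = 6994 km. Period T = 2π√(a³/μ) = 2π√(6994³/398600) = 5821.0 s = 97.02 min.
During one orbit Earth rotates (5821.0 / 86166) × 360° = 24.32°.

24.3°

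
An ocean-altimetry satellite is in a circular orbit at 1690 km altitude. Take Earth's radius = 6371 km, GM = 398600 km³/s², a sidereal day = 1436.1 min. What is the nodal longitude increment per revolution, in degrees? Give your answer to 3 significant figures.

Semi-major axis a = 6371 + 1690 = 8061 km. Period T = 2π√(a³/μ) = 2π√(8061³/398600) = 7202.7 s = 120.04 min.
During one orbit Earth rotates (7202.7 / 86166) × 360° = 30.09°.

30.1°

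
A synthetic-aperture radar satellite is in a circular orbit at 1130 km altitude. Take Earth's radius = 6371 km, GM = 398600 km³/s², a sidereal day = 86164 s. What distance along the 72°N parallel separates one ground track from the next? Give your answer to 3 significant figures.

928 km

Semi-major axis a = 6371 + 1130 = 7501 km. Period T = 2π√(a³/μ) = 2π√(7501³/398600) = 6465.3 s = 107.76 min.
Node shift per orbit = (6465.3/86164) × 360° = 27.01°.
Equatorial spacing = 27.01 × 111.2 km/° = 3004 km.
At 72° latitude, spacing = 3004 × cos(72°) = 928 km.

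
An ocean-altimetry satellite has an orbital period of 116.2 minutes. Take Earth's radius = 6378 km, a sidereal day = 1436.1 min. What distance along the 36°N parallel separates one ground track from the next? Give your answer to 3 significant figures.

T = 116.2 min = 6972.0 s.
Node shift per orbit = (6972.0/86166) × 360° = 29.13°.
Equatorial spacing = 29.13 × 111.3 km/° = 3243 km.
At 36° latitude, spacing = 3243 × cos(36°) = 2623 km.

2620 km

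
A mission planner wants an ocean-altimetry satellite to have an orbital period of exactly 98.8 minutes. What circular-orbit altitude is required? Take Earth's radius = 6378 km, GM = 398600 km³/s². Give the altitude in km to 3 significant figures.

701 km

T = 98.8 min = 5928.0 s.
From T = 2π√(a³/μ): a = (μ T²/4π²)^(1/3) = (398600 × 5928.0² / 4π²)^(1/3) = 7079 km.
Altitude h = a − R = 7079 − 6378 = 701 km.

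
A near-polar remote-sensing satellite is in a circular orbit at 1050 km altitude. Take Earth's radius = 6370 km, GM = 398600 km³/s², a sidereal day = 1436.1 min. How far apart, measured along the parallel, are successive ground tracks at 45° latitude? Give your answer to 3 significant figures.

Semi-major axis a = 6370 + 1050 = 7420 km. Period T = 2π√(a³/μ) = 2π√(7420³/398600) = 6360.9 s = 106.01 min.
Node shift per orbit = (6360.9/86166) × 360° = 26.58°.
Equatorial spacing = 26.58 × 111.2 km/° = 2955 km.
At 45° latitude, spacing = 2955 × cos(45°) = 2089 km.

2090 km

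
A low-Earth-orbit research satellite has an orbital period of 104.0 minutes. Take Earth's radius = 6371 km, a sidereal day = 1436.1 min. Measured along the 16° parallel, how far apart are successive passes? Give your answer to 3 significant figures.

2790 km

T = 104.0 min = 6240.0 s.
Node shift per orbit = (6240.0/86166) × 360° = 26.07°.
Equatorial spacing = 26.07 × 111.2 km/° = 2899 km.
At 16° latitude, spacing = 2899 × cos(16°) = 2787 km.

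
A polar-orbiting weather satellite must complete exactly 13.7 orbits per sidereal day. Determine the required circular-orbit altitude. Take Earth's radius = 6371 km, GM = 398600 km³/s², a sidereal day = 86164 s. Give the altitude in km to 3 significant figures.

993 km

Required period T = 86164 / 13.7 = 6289.3 s.
From T = 2π√(a³/μ): a = (μ T²/4π²)^(1/3) = (398600 × 6289.3² / 4π²)^(1/3) = 7364 km.
Altitude h = a − R = 7364 − 6371 = 993 km.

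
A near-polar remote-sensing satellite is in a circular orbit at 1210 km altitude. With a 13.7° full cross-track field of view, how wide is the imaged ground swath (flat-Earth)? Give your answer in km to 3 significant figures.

291 km

Half-angle = 13.7°/2 = 6.85°.
Swath width ≈ 2h·tan(θ/2) = 2 × 1210 × tan(6.85°) = 290.7 km.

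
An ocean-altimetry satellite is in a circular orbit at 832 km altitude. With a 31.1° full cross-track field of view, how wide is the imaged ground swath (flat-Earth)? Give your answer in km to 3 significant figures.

Half-angle = 31.1°/2 = 15.55°.
Swath width ≈ 2h·tan(θ/2) = 2 × 832 × tan(15.55°) = 463.0 km.

463 km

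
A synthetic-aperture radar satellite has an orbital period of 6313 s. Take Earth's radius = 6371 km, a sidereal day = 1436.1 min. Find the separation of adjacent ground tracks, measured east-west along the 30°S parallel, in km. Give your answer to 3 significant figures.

2540 km

Node shift per orbit = (6313.0/86166) × 360° = 26.38°.
Equatorial spacing = 26.38 × 111.2 km/° = 2933 km.
At 30° latitude, spacing = 2933 × cos(30°) = 2540 km.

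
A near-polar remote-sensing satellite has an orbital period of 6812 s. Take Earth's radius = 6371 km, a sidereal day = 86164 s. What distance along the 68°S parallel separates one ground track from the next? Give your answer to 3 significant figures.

Node shift per orbit = (6812.0/86164) × 360° = 28.46°.
Equatorial spacing = 28.46 × 111.2 km/° = 3165 km.
At 68° latitude, spacing = 3165 × cos(68°) = 1186 km.

1190 km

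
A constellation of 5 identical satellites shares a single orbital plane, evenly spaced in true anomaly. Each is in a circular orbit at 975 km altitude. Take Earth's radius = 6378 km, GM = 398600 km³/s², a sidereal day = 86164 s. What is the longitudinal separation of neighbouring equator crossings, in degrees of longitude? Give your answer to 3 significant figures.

5.24°

Semi-major axis a = 6378 + 975 = 7353 km. Period T = 2π√(a³/μ) = 2π√(7353³/398600) = 6274.9 s = 104.58 min.
Single-satellite node shift = (6274.9/86164) × 360° = 26.22°.
With 5 satellites evenly phased, successive equator crossings are 26.22/5 = 5.243° apart.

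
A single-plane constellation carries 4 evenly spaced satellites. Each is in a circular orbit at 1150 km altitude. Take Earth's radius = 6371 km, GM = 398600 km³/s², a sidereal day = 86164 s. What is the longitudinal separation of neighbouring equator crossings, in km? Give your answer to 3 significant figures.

Semi-major axis a = 6371 + 1150 = 7521 km. Period T = 2π√(a³/μ) = 2π√(7521³/398600) = 6491.2 s = 108.19 min.
Single-satellite node shift = (6491.2/86164) × 360° = 27.12°.
With 4 satellites evenly phased, successive equator crossings are 27.12/4 = 6.780° apart.
That is 6.780 × 111.2 = 754 km at the equator.

754 km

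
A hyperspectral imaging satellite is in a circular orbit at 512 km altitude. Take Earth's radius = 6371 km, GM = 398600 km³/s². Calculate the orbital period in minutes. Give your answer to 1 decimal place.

94.7 min

Semi-major axis a = 6371 + 512 = 6883 km. Period T = 2π√(a³/μ) = 2π√(6883³/398600) = 5683.0 s = 94.72 min.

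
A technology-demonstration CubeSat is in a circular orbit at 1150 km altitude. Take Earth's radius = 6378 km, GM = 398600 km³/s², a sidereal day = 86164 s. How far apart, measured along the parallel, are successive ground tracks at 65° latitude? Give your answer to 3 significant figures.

1280 km

Semi-major axis a = 6378 + 1150 = 7528 km. Period T = 2π√(a³/μ) = 2π√(7528³/398600) = 6500.3 s = 108.34 min.
Node shift per orbit = (6500.3/86164) × 360° = 27.16°.
Equatorial spacing = 27.16 × 111.3 km/° = 3023 km.
At 65° latitude, spacing = 3023 × cos(65°) = 1278 km.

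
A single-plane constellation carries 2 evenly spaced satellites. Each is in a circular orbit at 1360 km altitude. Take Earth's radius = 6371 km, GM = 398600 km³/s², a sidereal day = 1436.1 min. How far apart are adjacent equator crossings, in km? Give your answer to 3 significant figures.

Semi-major axis a = 6371 + 1360 = 7731 km. Period T = 2π√(a³/μ) = 2π√(7731³/398600) = 6765.0 s = 112.75 min.
Single-satellite node shift = (6765.0/86166) × 360° = 28.26°.
With 2 satellites evenly phased, successive equator crossings are 28.26/2 = 14.132° apart.
That is 14.132 × 111.2 = 1571 km at the equator.

1570 km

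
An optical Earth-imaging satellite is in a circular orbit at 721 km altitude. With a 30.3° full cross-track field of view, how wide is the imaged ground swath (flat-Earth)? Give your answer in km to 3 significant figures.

390 km

Half-angle = 30.3°/2 = 15.15°.
Swath width ≈ 2h·tan(θ/2) = 2 × 721 × tan(15.15°) = 390.4 km.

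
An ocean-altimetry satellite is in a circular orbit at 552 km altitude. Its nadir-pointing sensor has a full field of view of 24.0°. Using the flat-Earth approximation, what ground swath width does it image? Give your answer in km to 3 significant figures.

235 km

Half-angle = 24.0°/2 = 12°.
Swath width ≈ 2h·tan(θ/2) = 2 × 552 × tan(12°) = 234.7 km.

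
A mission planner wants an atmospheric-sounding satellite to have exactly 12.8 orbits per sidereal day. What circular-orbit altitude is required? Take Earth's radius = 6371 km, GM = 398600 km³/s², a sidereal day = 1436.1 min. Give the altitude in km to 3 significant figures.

1330 km

Required period T = 86166 / 12.8 = 6731.7 s.
From T = 2π√(a³/μ): a = (μ T²/4π²)^(1/3) = (398600 × 6731.7² / 4π²)^(1/3) = 7706 km.
Altitude h = a − R = 7706 − 6371 = 1335 km.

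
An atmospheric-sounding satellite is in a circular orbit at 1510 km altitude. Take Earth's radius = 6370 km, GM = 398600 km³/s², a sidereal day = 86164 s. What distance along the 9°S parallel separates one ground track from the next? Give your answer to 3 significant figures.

Semi-major axis a = 6370 + 1510 = 7880 km. Period T = 2π√(a³/μ) = 2π√(7880³/398600) = 6961.5 s = 116.02 min.
Node shift per orbit = (6961.5/86164) × 360° = 29.09°.
Equatorial spacing = 29.09 × 111.2 km/° = 3234 km.
At 9° latitude, spacing = 3234 × cos(9°) = 3194 km.

3190 km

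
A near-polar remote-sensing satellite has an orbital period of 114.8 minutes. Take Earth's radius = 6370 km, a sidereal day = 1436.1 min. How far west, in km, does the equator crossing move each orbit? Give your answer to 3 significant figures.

T = 114.8 min = 6888.0 s.
During one orbit Earth rotates (6888.0 / 86166) × 360° = 28.78°.
At the equator that is 28.78° × (2π·6370/360) km/° = 28.78 × 111.2 = 3199 km.

3200 km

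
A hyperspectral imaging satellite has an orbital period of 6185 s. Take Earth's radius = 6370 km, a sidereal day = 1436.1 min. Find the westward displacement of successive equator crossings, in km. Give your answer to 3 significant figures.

During one orbit Earth rotates (6185.0 / 86166) × 360° = 25.84°.
At the equator that is 25.84° × (2π·6370/360) km/° = 25.84 × 111.2 = 2873 km.

2870 km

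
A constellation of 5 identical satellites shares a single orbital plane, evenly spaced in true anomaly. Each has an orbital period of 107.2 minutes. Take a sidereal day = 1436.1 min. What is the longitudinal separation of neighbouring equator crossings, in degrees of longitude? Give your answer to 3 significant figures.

T = 107.2 min = 6432.0 s.
Single-satellite node shift = (6432.0/86166) × 360° = 26.87°.
With 5 satellites evenly phased, successive equator crossings are 26.87/5 = 5.375° apart.

5.37°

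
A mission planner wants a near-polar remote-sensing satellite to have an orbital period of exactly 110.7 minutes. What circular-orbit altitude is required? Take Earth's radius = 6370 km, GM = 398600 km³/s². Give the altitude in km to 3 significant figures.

1270 km

T = 110.7 min = 6642.0 s.
From T = 2π√(a³/μ): a = (μ T²/4π²)^(1/3) = (398600 × 6642.0² / 4π²)^(1/3) = 7637 km.
Altitude h = a − R = 7637 − 6370 = 1267 km.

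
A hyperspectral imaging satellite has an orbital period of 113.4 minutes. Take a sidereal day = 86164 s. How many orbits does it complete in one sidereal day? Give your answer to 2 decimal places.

T = 113.4 min = 6804.0 s.
Orbits per sidereal day = 86164 / 6804.0 = 12.664.

12.66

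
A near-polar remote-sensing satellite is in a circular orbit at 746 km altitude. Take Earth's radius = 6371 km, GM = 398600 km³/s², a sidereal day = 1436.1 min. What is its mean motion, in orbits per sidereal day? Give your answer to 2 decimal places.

14.42

Semi-major axis a = 6371 + 746 = 7117 km. Period T = 2π√(a³/μ) = 2π√(7117³/398600) = 5975.3 s = 99.59 min.
Orbits per sidereal day = 86166 / 5975.3 = 14.420.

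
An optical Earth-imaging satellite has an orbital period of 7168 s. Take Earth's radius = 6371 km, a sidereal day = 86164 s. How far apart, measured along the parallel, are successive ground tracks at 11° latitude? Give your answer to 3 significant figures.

Node shift per orbit = (7168.0/86164) × 360° = 29.95°.
Equatorial spacing = 29.95 × 111.2 km/° = 3330 km.
At 11° latitude, spacing = 3330 × cos(11°) = 3269 km.

3270 km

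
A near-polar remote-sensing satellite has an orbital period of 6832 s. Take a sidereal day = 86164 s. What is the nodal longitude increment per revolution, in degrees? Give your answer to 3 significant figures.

28.5°

During one orbit Earth rotates (6832.0 / 86164) × 360° = 28.54°.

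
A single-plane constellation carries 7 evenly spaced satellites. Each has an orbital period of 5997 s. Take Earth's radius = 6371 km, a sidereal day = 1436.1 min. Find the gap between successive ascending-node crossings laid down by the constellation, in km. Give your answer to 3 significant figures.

398 km

Single-satellite node shift = (5997.0/86166) × 360° = 25.06°.
With 7 satellites evenly phased, successive equator crossings are 25.06/7 = 3.579° apart.
That is 3.579 × 111.2 = 398 km at the equator.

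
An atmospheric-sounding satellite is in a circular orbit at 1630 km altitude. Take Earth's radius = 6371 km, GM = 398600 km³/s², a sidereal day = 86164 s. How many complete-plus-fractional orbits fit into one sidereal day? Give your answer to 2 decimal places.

12.10

Semi-major axis a = 6371 + 1630 = 8001 km. Period T = 2π√(a³/μ) = 2π√(8001³/398600) = 7122.4 s = 118.71 min.
Orbits per sidereal day = 86164 / 7122.4 = 12.098.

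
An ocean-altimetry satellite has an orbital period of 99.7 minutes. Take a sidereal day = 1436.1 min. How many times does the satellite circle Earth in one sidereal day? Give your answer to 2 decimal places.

14.40

T = 99.7 min = 5982.0 s.
Orbits per sidereal day = 86166 / 5982.0 = 14.404.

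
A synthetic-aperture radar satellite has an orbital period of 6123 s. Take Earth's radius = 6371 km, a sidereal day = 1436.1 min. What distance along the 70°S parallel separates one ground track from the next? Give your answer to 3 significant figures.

973 km

Node shift per orbit = (6123.0/86166) × 360° = 25.58°.
Equatorial spacing = 25.58 × 111.2 km/° = 2845 km.
At 70° latitude, spacing = 2845 × cos(70°) = 973 km.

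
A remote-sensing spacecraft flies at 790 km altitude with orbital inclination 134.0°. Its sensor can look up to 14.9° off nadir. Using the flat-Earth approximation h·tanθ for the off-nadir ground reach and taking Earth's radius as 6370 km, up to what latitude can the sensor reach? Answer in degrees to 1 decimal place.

Retrograde orbit: the ground track reaches ±(180° − i) = ±(180 − 134.0) = ±46.0°.
Sensor half-swath on the ground ≈ 790·tan(14.9°) = 210 km = 1.89° of latitude.
Maximum observable latitude ≈ 46.0 + 1.89 = 47.9°.

47.9°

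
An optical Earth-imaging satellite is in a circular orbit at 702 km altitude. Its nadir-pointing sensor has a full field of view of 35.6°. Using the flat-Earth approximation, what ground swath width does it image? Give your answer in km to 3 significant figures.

Half-angle = 35.6°/2 = 17.8°.
Swath width ≈ 2h·tan(θ/2) = 2 × 702 × tan(17.8°) = 450.8 km.

451 km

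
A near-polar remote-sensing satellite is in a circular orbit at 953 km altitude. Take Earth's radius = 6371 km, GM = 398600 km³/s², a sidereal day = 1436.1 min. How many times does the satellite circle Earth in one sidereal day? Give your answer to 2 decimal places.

13.81

Semi-major axis a = 6371 + 953 = 7324 km. Period T = 2π√(a³/μ) = 2π√(7324³/398600) = 6237.8 s = 103.96 min.
Orbits per sidereal day = 86166 / 6237.8 = 13.813.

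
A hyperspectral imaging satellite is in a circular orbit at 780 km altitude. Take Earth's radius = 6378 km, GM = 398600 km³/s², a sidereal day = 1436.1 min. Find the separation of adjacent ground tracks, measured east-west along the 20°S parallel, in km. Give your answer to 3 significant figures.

2630 km

Semi-major axis a = 6378 + 780 = 7158 km. Period T = 2π√(a³/μ) = 2π√(7158³/398600) = 6027.0 s = 100.45 min.
Node shift per orbit = (6027.0/86166) × 360° = 25.18°.
Equatorial spacing = 25.18 × 111.3 km/° = 2803 km.
At 20° latitude, spacing = 2803 × cos(20°) = 2634 km.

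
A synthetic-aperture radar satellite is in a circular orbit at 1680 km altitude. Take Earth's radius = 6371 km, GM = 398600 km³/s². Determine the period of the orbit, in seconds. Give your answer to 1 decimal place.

Semi-major axis a = 6371 + 1680 = 8051 km. Period T = 2π√(a³/μ) = 2π√(8051³/398600) = 7189.3 s = 119.82 min.

7189.3 seconds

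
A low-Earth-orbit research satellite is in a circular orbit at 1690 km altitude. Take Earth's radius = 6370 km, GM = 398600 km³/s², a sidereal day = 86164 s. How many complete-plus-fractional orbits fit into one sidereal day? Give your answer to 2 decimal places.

11.96

Semi-major axis a = 6370 + 1690 = 8060 km. Period T = 2π√(a³/μ) = 2π√(8060³/398600) = 7201.3 s = 120.02 min.
Orbits per sidereal day = 86164 / 7201.3 = 11.965.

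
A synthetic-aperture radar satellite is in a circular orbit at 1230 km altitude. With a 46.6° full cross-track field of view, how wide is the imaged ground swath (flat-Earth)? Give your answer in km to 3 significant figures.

1060 km

Half-angle = 46.6°/2 = 23.3°.
Swath width ≈ 2h·tan(θ/2) = 2 × 1230 × tan(23.3°) = 1059.4 km.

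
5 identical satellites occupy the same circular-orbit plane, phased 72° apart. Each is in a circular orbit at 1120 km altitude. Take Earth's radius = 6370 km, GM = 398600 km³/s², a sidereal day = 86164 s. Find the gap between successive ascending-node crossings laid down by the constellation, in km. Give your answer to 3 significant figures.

Semi-major axis a = 6370 + 1120 = 7490 km. Period T = 2π√(a³/μ) = 2π√(7490³/398600) = 6451.1 s = 107.52 min.
Single-satellite node shift = (6451.1/86164) × 360° = 26.95°.
With 5 satellites evenly phased, successive equator crossings are 26.95/5 = 5.391° apart.
That is 5.391 × 111.2 = 599 km at the equator.

599 km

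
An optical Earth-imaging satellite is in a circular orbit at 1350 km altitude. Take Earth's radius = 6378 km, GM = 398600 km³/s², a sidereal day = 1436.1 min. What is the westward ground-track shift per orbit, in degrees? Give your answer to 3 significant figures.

Semi-major axis a = 6378 + 1350 = 7728 km. Period T = 2π√(a³/μ) = 2π√(7728³/398600) = 6761.0 s = 112.68 min.
During one orbit Earth rotates (6761.0 / 86166) × 360° = 28.25°.

28.2°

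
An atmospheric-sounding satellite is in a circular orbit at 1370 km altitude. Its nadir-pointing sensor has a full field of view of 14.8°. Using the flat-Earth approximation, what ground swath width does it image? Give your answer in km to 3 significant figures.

Half-angle = 14.8°/2 = 7.4°.
Swath width ≈ 2h·tan(θ/2) = 2 × 1370 × tan(7.4°) = 355.9 km.

356 km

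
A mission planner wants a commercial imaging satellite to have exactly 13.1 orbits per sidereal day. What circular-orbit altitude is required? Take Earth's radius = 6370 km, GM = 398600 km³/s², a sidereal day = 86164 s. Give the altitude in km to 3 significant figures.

1220 km

Required period T = 86164 / 13.1 = 6577.4 s.
From T = 2π√(a³/μ): a = (μ T²/4π²)^(1/3) = (398600 × 6577.4² / 4π²)^(1/3) = 7587 km.
Altitude h = a − R = 7587 − 6370 = 1217 km.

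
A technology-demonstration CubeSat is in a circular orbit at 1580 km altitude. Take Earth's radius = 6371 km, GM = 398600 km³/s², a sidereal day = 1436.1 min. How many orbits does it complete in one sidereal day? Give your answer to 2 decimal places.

Semi-major axis a = 6371 + 1580 = 7951 km. Period T = 2π√(a³/μ) = 2π√(7951³/398600) = 7055.8 s = 117.60 min.
Orbits per sidereal day = 86166 / 7055.8 = 12.212.

12.21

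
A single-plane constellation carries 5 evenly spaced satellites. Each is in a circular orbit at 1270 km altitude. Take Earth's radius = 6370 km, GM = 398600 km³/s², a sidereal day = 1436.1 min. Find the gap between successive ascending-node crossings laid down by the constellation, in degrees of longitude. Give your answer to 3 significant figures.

Semi-major axis a = 6370 + 1270 = 7640 km. Period T = 2π√(a³/μ) = 2π√(7640³/398600) = 6645.9 s = 110.76 min.
Single-satellite node shift = (6645.9/86166) × 360° = 27.77°.
With 5 satellites evenly phased, successive equator crossings are 27.77/5 = 5.553° apart.

5.55°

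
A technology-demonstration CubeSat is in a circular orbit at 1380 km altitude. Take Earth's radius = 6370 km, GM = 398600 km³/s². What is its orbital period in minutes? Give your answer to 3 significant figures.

113 min

Semi-major axis a = 6370 + 1380 = 7750 km. Period T = 2π√(a³/μ) = 2π√(7750³/398600) = 6789.9 s = 113.17 min.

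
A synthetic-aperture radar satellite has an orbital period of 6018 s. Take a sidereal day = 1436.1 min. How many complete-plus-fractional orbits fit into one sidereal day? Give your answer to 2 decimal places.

14.32

Orbits per sidereal day = 86166 / 6018.0 = 14.318.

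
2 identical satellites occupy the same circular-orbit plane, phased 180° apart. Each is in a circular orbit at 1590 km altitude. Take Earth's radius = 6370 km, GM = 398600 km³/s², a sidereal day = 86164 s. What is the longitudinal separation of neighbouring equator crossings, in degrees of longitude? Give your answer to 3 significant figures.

14.8°

Semi-major axis a = 6370 + 1590 = 7960 km. Period T = 2π√(a³/μ) = 2π√(7960³/398600) = 7067.7 s = 117.80 min.
Single-satellite node shift = (7067.7/86164) × 360° = 29.53°.
With 2 satellites evenly phased, successive equator crossings are 29.53/2 = 14.765° apart.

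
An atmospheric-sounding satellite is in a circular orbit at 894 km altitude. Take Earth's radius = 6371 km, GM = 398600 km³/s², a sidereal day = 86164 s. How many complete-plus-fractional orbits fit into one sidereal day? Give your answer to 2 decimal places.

13.98

Semi-major axis a = 6371 + 894 = 7265 km. Period T = 2π√(a³/μ) = 2π√(7265³/398600) = 6162.6 s = 102.71 min.
Orbits per sidereal day = 86164 / 6162.6 = 13.982.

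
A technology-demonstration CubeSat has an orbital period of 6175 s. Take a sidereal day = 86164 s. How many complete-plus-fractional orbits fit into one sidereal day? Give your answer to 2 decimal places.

13.95

Orbits per sidereal day = 86164 / 6175.0 = 13.954.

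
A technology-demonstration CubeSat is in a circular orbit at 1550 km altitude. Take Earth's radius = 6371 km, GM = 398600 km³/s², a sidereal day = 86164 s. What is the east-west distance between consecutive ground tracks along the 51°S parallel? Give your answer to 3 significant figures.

Semi-major axis a = 6371 + 1550 = 7921 km. Period T = 2π√(a³/μ) = 2π√(7921³/398600) = 7015.9 s = 116.93 min.
Node shift per orbit = (7015.9/86164) × 360° = 29.31°.
Equatorial spacing = 29.31 × 111.2 km/° = 3259 km.
At 51° latitude, spacing = 3259 × cos(51°) = 2051 km.

2050 km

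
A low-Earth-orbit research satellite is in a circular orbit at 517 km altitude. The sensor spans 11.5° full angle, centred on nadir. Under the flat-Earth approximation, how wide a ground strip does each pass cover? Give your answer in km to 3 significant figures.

104 km

Half-angle = 11.5°/2 = 5.75°.
Swath width ≈ 2h·tan(θ/2) = 2 × 517 × tan(5.75°) = 104.1 km.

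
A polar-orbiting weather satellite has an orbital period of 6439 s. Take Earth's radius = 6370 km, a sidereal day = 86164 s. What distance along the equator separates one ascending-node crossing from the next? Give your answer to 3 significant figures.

During one orbit Earth rotates (6439.0 / 86164) × 360° = 26.90°.
At the equator that is 26.90° × (2π·6370/360) km/° = 26.90 × 111.2 = 2991 km.

2990 km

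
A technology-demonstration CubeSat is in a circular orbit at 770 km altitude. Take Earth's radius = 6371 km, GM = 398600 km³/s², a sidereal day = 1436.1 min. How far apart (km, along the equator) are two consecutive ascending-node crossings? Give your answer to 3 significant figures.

2790 km

Semi-major axis a = 6371 + 770 = 7141 km. Period T = 2π√(a³/μ) = 2π√(7141³/398600) = 6005.5 s = 100.09 min.
During one orbit Earth rotates (6005.5 / 86166) × 360° = 25.09°.
At the equator that is 25.09° × (2π·6371/360) km/° = 25.09 × 111.2 = 2790 km.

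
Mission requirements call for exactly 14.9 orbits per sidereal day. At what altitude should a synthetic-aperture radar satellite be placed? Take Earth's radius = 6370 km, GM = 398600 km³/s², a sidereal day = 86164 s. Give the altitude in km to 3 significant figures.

Required period T = 86164 / 14.9 = 5782.8 s.
From T = 2π√(a³/μ): a = (μ T²/4π²)^(1/3) = (398600 × 5782.8² / 4π²)^(1/3) = 6963 km.
Altitude h = a − R = 6963 − 6370 = 593 km.

593 km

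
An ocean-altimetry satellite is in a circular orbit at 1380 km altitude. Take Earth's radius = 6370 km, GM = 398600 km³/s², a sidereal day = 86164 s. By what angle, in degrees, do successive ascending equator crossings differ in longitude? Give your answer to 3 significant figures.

28.4°

Semi-major axis a = 6370 + 1380 = 7750 km. Period T = 2π√(a³/μ) = 2π√(7750³/398600) = 6789.9 s = 113.17 min.
During one orbit Earth rotates (6789.9 / 86164) × 360° = 28.37°.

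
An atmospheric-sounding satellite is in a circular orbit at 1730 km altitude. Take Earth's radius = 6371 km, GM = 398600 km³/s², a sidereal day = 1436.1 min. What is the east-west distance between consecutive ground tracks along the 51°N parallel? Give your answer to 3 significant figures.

2120 km

Semi-major axis a = 6371 + 1730 = 8101 km. Period T = 2π√(a³/μ) = 2π√(8101³/398600) = 7256.4 s = 120.94 min.
Node shift per orbit = (7256.4/86166) × 360° = 30.32°.
Equatorial spacing = 30.32 × 111.2 km/° = 3371 km.
At 51° latitude, spacing = 3371 × cos(51°) = 2121 km.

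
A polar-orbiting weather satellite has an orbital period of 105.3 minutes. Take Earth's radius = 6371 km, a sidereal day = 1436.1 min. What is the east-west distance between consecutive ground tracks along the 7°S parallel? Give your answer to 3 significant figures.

2910 km

T = 105.3 min = 6318.0 s.
Node shift per orbit = (6318.0/86166) × 360° = 26.40°.
Equatorial spacing = 26.40 × 111.2 km/° = 2935 km.
At 7° latitude, spacing = 2935 × cos(7°) = 2913 km.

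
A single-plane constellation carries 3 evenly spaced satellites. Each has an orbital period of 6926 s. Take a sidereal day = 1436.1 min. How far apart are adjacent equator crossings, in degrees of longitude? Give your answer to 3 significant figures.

9.65°

Single-satellite node shift = (6926.0/86166) × 360° = 28.94°.
With 3 satellites evenly phased, successive equator crossings are 28.94/3 = 9.646° apart.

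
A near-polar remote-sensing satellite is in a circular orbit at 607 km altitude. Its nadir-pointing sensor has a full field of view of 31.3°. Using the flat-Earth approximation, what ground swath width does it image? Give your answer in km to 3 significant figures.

340 km

Half-angle = 31.3°/2 = 15.65°.
Swath width ≈ 2h·tan(θ/2) = 2 × 607 × tan(15.65°) = 340.1 km.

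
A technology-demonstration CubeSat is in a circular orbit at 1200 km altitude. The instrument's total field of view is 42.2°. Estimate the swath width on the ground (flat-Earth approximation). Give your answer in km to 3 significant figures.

926 km

Half-angle = 42.2°/2 = 21.1°.
Swath width ≈ 2h·tan(θ/2) = 2 × 1200 × tan(21.1°) = 926.1 km.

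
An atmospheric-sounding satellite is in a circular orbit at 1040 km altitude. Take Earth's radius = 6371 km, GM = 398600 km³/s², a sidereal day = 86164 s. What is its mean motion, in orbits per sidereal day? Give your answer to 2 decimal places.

13.57

Semi-major axis a = 6371 + 1040 = 7411 km. Period T = 2π√(a³/μ) = 2π√(7411³/398600) = 6349.3 s = 105.82 min.
Orbits per sidereal day = 86164 / 6349.3 = 13.571.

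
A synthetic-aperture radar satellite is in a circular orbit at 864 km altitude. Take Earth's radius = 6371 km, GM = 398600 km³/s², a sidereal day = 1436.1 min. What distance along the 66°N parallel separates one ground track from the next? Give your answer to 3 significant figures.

Semi-major axis a = 6371 + 864 = 7235 km. Period T = 2π√(a³/μ) = 2π√(7235³/398600) = 6124.5 s = 102.07 min.
Node shift per orbit = (6124.5/86166) × 360° = 25.59°.
Equatorial spacing = 25.59 × 111.2 km/° = 2845 km.
At 66° latitude, spacing = 2845 × cos(66°) = 1157 km.

1160 km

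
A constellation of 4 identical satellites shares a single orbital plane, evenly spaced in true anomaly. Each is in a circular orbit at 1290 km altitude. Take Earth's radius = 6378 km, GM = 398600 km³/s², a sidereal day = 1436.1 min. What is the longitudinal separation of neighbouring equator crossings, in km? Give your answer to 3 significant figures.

777 km

Semi-major axis a = 6378 + 1290 = 7668 km. Period T = 2π√(a³/μ) = 2π√(7668³/398600) = 6682.4 s = 111.37 min.
Single-satellite node shift = (6682.4/86166) × 360° = 27.92°.
With 4 satellites evenly phased, successive equator crossings are 27.92/4 = 6.980° apart.
That is 6.980 × 111.3 = 777 km at the equator.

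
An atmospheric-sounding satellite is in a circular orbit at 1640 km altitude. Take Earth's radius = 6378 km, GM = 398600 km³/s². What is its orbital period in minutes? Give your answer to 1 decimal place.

Semi-major axis a = 6378 + 1640 = 8018 km. Period T = 2π√(a³/μ) = 2π√(8018³/398600) = 7145.1 s = 119.09 min.

119.1 min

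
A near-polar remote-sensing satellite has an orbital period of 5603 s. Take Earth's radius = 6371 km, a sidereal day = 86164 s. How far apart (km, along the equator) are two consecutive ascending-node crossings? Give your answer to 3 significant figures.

During one orbit Earth rotates (5603.0 / 86164) × 360° = 23.41°.
At the equator that is 23.41° × (2π·6371/360) km/° = 23.41 × 111.2 = 2603 km.

2600 km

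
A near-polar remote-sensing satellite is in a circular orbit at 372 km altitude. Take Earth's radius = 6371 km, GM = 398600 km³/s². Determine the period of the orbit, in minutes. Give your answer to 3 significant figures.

Semi-major axis a = 6371 + 372 = 6743 km. Period T = 2π√(a³/μ) = 2π√(6743³/398600) = 5510.5 s = 91.84 min.

91.8 min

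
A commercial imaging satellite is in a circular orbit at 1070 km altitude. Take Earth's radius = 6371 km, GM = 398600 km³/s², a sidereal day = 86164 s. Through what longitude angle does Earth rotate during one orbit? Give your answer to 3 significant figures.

Semi-major axis a = 6371 + 1070 = 7441 km. Period T = 2π√(a³/μ) = 2π√(7441³/398600) = 6387.9 s = 106.47 min.
During one orbit Earth rotates (6387.9 / 86164) × 360° = 26.69°.

26.7°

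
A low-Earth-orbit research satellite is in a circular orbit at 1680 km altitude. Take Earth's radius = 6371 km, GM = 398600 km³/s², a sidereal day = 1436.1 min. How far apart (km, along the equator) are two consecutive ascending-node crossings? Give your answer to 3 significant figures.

Semi-major axis a = 6371 + 1680 = 8051 km. Period T = 2π√(a³/μ) = 2π√(8051³/398600) = 7189.3 s = 119.82 min.
During one orbit Earth rotates (7189.3 / 86166) × 360° = 30.04°.
At the equator that is 30.04° × (2π·6371/360) km/° = 30.04 × 111.2 = 3340 km.

3340 km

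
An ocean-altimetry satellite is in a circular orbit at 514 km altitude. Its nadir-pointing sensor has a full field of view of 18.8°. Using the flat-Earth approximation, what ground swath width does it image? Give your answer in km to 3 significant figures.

170 km

Half-angle = 18.8°/2 = 9.4°.
Swath width ≈ 2h·tan(θ/2) = 2 × 514 × tan(9.4°) = 170.2 km.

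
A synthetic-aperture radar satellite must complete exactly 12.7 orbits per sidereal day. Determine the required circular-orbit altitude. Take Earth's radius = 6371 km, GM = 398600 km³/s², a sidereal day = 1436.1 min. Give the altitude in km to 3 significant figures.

1380 km

Required period T = 86166 / 12.7 = 6784.7 s.
From T = 2π√(a³/μ): a = (μ T²/4π²)^(1/3) = (398600 × 6784.7² / 4π²)^(1/3) = 7746 km.
Altitude h = a − R = 7746 − 6371 = 1375 km.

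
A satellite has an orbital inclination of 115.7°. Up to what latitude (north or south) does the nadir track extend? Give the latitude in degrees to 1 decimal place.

64.3°

Retrograde orbit: the ground track reaches ±(180° − i) = ±(180 − 115.7) = ±64.3°.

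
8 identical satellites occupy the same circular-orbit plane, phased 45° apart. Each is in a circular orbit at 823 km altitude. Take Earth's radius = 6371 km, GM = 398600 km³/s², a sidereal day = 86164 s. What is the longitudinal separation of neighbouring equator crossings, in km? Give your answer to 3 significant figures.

Semi-major axis a = 6371 + 823 = 7194 km. Period T = 2π√(a³/μ) = 2π√(7194³/398600) = 6072.5 s = 101.21 min.
Single-satellite node shift = (6072.5/86164) × 360° = 25.37°.
With 8 satellites evenly phased, successive equator crossings are 25.37/8 = 3.171° apart.
That is 3.171 × 111.2 = 353 km at the equator.

353 km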